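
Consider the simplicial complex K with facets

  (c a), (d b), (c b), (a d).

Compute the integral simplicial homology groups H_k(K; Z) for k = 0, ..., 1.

Order the vertices as a < b < c < d. Listing each simplex with vertices in this order, K has dimension 1 with simplices:

  0-simplices (4): a, b, c, d
  1-simplices (4): ac, ad, bc, bd

giving chain groups C_0 ≅ Z^4, C_1 ≅ Z^4.

Boundary ∂_1: C_1 → C_0 maps an edge to its endpoints' difference, ∂[p,q] = q − p. For instance
  ∂ad = d − a.
The 4×4 boundary matrix has rank 3 and Smith normal form diag(1,1,1).

From H_k ≅ ker(∂_k) / im(∂_{k+1}) we obtain:

  H_0: rank C_0 − rank ∂_1 = 4 − 3 = 1, and the invariant factors of ∂_1 are all 1, so H_0 = Z.
  H_1: rank ker ∂_1 − rank ∂_2 = (4 − 3) − 0 = 1, and there is no ∂_2, so H_1 = Z.

As a check, the Euler characteristic is 4 − 4 = 0, which agrees with 1 − 1 = 0.

H_0 ≅ Z,  H_1 ≅ Z.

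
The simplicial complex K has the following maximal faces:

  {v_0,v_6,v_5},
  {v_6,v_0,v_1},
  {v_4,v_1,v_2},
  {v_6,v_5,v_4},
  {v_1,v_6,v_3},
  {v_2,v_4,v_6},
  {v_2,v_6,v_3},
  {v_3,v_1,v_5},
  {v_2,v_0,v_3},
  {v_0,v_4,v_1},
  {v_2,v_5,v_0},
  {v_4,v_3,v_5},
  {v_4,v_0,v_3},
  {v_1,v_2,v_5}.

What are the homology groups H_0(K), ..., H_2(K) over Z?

Take the total order v_0 < v_1 < v_2 < v_3 < v_4 < v_5 < v_6 on the vertex set. Then K (dimension 2) consists of the simplices:

  0-simplices (7): [v_0], [v_1], [v_2], [v_3], [v_4], [v_5], [v_6]
  1-simplices (21): (21 of them)
  2-simplices (14): (14 of them)

giving chain groups C_0 ≅ Z^7, C_1 ≅ Z^21, C_2 ≅ Z^14.

Boundary ∂_1: C_1 → C_0 is given by ∂[p,q] = [q] − [p]. For instance
  ∂[v_2,v_4] = [v_4] − [v_2].
The 7×21 boundary matrix has rank 6 and Smith normal form diag(1,1,1,1,1,1).

∂_2: C_2 → C_1 maps a triangle to the signed sum of its edges. For instance
  ∂[v_0,v_2,v_3] = [v_2,v_3] − [v_0,v_3] + [v_0,v_2],
  ∂[v_2,v_4,v_6] = [v_4,v_6] − [v_2,v_6] + [v_2,v_4].
This gives a 21×14 integer matrix of rank 13; reducing to Smith normal form yields diagonal entries (1,1,1,1,1,1,1,1,1,1,1,1,1).

Reading off H_k = ker ∂_k / im ∂_{k+1}:

  H_0: rank C_0 − rank ∂_1 = 7 − 6 = 1, and the invariant factors of ∂_1 are all 1, so H_0 ≅ Z.
  H_1: rank ker ∂_1 − rank ∂_2 = (21 − 6) − 13 = 2, and the invariant factors of ∂_2 are all 1, so H_1 ≅ Z^2.
  H_2: rank ker ∂_2 − rank ∂_3 = (14 − 13) − 0 = 1, and there is no ∂_3, so H_2 ≅ Z.

(K is a triangulation of the torus T^2.)

H_0 = Z,  H_1 = Z^2,  H_2 = Z.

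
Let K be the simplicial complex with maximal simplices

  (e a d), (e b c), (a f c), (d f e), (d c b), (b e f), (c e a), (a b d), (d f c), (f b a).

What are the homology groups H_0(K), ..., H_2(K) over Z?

Fix the vertex order a < b < c < d < e < f and write every simplex with vertices in increasing order. Then dim K = 2 and the simplices of K are:

  0-simplices (6): a, b, c, d, e, f
  1-simplices (15): ab, ac, ad, ae, af, bc, bd, be, bf, cd, ce, cf, de, df, ef
  2-simplices (10): abd, abf, ace, acf, ade, bcd, bce, bef, cdf, def

Hence C_0 ≅ Z^6, C_1 ≅ Z^15, C_2 ≅ Z^10.

∂_1: C_1 → C_0 is given by ∂[p,q] = [q] − [p].
This gives a 6×15 integer matrix of rank 5; reducing to Smith normal form yields diagonal entries (1,1,1,1,1).

Boundary ∂_2: C_2 → C_1 maps a triangle to the signed sum of its edges. For instance
  ∂bcd = cd − bd + bc,
  ∂acf = cf − af + ac.
The resulting 15×10 matrix has rank 10, and its Smith normal form has invariant factors (1,1,1,1,1,1,1,1,1,2).

Now H_k = ker ∂_k / im ∂_{k+1}, so:

  H_0: rank C_0 − rank ∂_1 = 6 − 5 = 1, and the invariant factors of ∂_1 are all 1, so H_0 = Z.
  H_1: rank ker ∂_1 − rank ∂_2 = (15 − 5) − 10 = 0, and ∂_2 has invariant factor 2 > 1, so H_1 = Z_2.
  H_2: rank ker ∂_2 − rank ∂_3 = (10 − 10) − 0 = 0, and there is no ∂_3, so H_2 = 0.

As a check, the Euler characteristic is 6 − 15 + 10 = 1, which agrees with 1 − 0 + 0 = 1.
(K is a triangulation of the real projective plane RP^2.)

H_0 = Z,  H_1 = Z_2,  H_2 = 0.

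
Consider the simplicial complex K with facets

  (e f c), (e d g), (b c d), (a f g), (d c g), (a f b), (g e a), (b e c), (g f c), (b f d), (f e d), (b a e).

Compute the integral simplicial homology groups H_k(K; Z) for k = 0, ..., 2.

We work with the vertex ordering a < b < c < d < e < f < g. The simplices of K, each written with vertices in increasing order, are:

  0-simplices (7): a, b, c, d, e, f, g
  1-simplices (18): ab, ae, af, ag, bc, bd, be, bf, cd, ce, cf, cg, de, df, dg, ef, eg, fg
  2-simplices (12): abe, abf, aeg, afg, bcd, bce, bdf, cdg, cef, cfg, def, deg

giving chain groups C_0 ≅ Z^7, C_1 ≅ Z^18, C_2 ≅ Z^12.

The boundary map ∂_1: C_1 → C_0 maps an edge to its endpoints' difference, ∂[p,q] = q − p.
As a 7×18 matrix over Z this has rank 6, with invariant factors (1,1,1,1,1,1).

The boundary map ∂_2: C_2 → C_1 maps a triangle to the signed sum of its edges. For instance
  ∂cfg = fg − cg + cf,
  ∂cef = ef − cf + ce.
As a 18×12 matrix over Z this has rank 12, with invariant factors (1,1,1,1,1,1,1,1,1,1,1,2).

Reading off H_k = ker ∂_k / im ∂_{k+1}:

  H_0: rank C_0 − rank ∂_1 = 7 − 6 = 1, and the invariant factors of ∂_1 are all 1, so H_0 ≅ Z.
  H_1: rank ker ∂_1 − rank ∂_2 = (18 − 6) − 12 = 0, and ∂_2 has invariant factor 2 > 1, so H_1 ≅ Z_2.
  H_2: rank ker ∂_2 − rank ∂_3 = (12 − 12) − 0 = 0, and there is no ∂_3, so H_2 ≅ 0.

As a check, the Euler characteristic is 7 − 18 + 12 = 1, which agrees with 1 − 0 + 0 = 1.
(K is a triangulation of the real projective plane RP^2.)

H_0 ≅ Z,  H_1 ≅ Z_2,  H_2 = 0.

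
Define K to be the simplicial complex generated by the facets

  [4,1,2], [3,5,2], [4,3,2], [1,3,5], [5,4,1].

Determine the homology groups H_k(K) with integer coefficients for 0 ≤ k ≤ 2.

We work with the vertex ordering 1 < 2 < 3 < 4 < 5. The simplices of K, each written with vertices in increasing order, are:

  0-simplices (5): [1], [2], [3], [4], [5]
  1-simplices (10): [1,2], [1,3], [1,4], [1,5], [2,3], [2,4], [2,5], [3,4], [3,5], [4,5]
  2-simplices (5): [1,2,4], [1,3,5], [1,4,5], [2,3,4], [2,3,5]

giving chain groups C_0 ≅ Z^5, C_1 ≅ Z^10, C_2 ≅ Z^5.

∂_1: C_1 → C_0 sends each edge [p,q] (with p < q) to q − p. For instance
  ∂[4,5] = [5] − [4].
The resulting 5×10 matrix has rank 4, and its Smith normal form has invariant factors (1,1,1,1).

The boundary map ∂_2: C_2 → C_1 sends each 2-simplex [p,q,r] to [q,r] − [p,r] + [p,q]. For instance
  ∂[1,4,5] = [4,5] − [1,5] + [1,4],
  ∂[1,3,5] = [3,5] − [1,5] + [1,3].
The resulting 10×5 matrix has rank 5, and its Smith normal form has invariant factors (1,1,1,1,1).

Reading off H_k = ker ∂_k / im ∂_{k+1}:

  H_0: rank C_0 − rank ∂_1 = 5 − 4 = 1, and the invariant factors of ∂_1 are all 1, so H_0 = Z.
  H_1: rank ker ∂_1 − rank ∂_2 = (10 − 4) − 5 = 1, and the invariant factors of ∂_2 are all 1, so H_1 = Z.
  H_2: rank ker ∂_2 − rank ∂_3 = (5 − 5) − 0 = 0, and there is no ∂_3, so H_2 = 0.

H_0 = Z,  H_1 = Z,  H_2 = 0.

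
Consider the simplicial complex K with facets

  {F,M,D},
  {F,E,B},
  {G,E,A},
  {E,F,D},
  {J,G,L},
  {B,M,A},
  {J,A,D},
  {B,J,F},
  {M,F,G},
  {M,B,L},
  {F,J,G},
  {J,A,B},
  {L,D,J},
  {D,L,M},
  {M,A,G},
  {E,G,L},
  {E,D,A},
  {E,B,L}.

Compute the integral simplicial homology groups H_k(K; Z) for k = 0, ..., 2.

Take the total order A < B < D < E < F < G < J < L < M on the vertex set. Then K (dimension 2) consists of the simplices:

  0-simplices (9): A, B, D, E, F, G, J, L, M
  1-simplices (27): AB, AD, AE, AG, AJ, AM, BE, BF, BJ, BL, BM, DE, DF, DJ, DL, DM, EF, EG, EL, FG, FJ, FM, GJ, GL, GM, JL, LM
  2-simplices (18): ABJ, ABM, ADE, ADJ, AEG, AGM, BEF, BEL, BFJ, BLM, DEF, DFM, DJL, DLM, EGL, FGJ, FGM, GJL

giving chain groups C_0 ≅ Z^9, C_1 ≅ Z^27, C_2 ≅ Z^18.

The boundary map ∂_1: C_1 → C_0 sends each edge [p,q] (with p < q) to q − p. For instance
  ∂EL = L − E.
The resulting 9×27 matrix has rank 8, and its Smith normal form has invariant factors (1,1,1,1,1,1,1,1).

Boundary ∂_2: C_2 → C_1 acts by ∂[p,q,r] = [q,r] − [p,r] + [p,q]. For instance
  ∂ABJ = BJ − AJ + AB,
  ∂DEF = EF − DF + DE.
As a 27×18 matrix over Z this has rank 17, with invariant factors (1,1,1,1,1,1,1,1,1,1,1,1,1,1,1,1,1).

From H_k ≅ ker(∂_k) / im(∂_{k+1}) we obtain:

  H_0: rank C_0 − rank ∂_1 = 9 − 8 = 1, and the invariant factors of ∂_1 are all 1, so H_0 = Z.
  H_1: rank ker ∂_1 − rank ∂_2 = (27 − 8) − 17 = 2, and the invariant factors of ∂_2 are all 1, so H_1 = Z^2.
  H_2: rank ker ∂_2 − rank ∂_3 = (18 − 17) − 0 = 1, and there is no ∂_3, so H_2 = Z.

H_0 ≅ Z,  H_1 ≅ Z^2,  H_2 ≅ Z.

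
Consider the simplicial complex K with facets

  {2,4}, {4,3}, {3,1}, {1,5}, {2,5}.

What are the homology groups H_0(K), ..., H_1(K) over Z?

Order the vertices as 1 < 2 < 3 < 4 < 5. Listing each simplex with vertices in this order, K has dimension 1 with simplices:

  0-simplices (5): [1], [2], [3], [4], [5]
  1-simplices (5): [1,3], [1,5], [2,4], [2,5], [3,4]

giving chain groups C_0 ≅ Z^5, C_1 ≅ Z^5.

The boundary map ∂_1: C_1 → C_0 is given by ∂[p,q] = [q] − [p].
The 5×5 boundary matrix has rank 4 and Smith normal form diag(1,1,1,1).

From H_k ≅ ker(∂_k) / im(∂_{k+1}) we obtain:

  H_0: rank C_0 − rank ∂_1 = 5 − 4 = 1, and the invariant factors of ∂_1 are all 1, so H_0 = Z.
  H_1: rank ker ∂_1 − rank ∂_2 = (5 − 4) − 0 = 1, and there is no ∂_2, so H_1 = Z.

H_0 ≅ Z,  H_1 ≅ Z.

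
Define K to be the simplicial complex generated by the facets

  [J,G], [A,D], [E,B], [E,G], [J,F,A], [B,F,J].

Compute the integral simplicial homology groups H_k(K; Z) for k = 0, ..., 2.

H_0 = Z,  H_1 = Z,  H_2 = 0.

We work with the vertex ordering A < B < D < E < F < G < J. The simplices of K, each written with vertices in increasing order, are:

  0-simplices (7): A, B, D, E, F, G, J
  1-simplices (9): AD, AF, AJ, BE, BF, BJ, EG, FJ, GJ
  2-simplices (2): AFJ, BFJ

so the chain groups are C_0 ≅ Z^7, C_1 ≅ Z^9, C_2 ≅ Z^2.

∂_1: C_1 → C_0 maps an edge to its endpoints' difference, ∂[p,q] = q − p. For instance
  ∂BJ = J − B.
As a 7×9 matrix over Z this has rank 6, with invariant factors (1,1,1,1,1,1).

Boundary ∂_2: C_2 → C_1 maps a triangle to the signed sum of its edges. For instance
  ∂AFJ = FJ − AJ + AF,
  ∂BFJ = FJ − BJ + BF.
The 9×2 boundary matrix has rank 2 and Smith normal form diag(1,1).

Now H_k = ker ∂_k / im ∂_{k+1}, so:

  H_0: rank C_0 − rank ∂_1 = 7 − 6 = 1, and the invariant factors of ∂_1 are all 1, so H_0 ≅ Z.
  H_1: rank ker ∂_1 − rank ∂_2 = (9 − 6) − 2 = 1, and the invariant factors of ∂_2 are all 1, so H_1 ≅ Z.
  H_2: rank ker ∂_2 − rank ∂_3 = (2 − 2) − 0 = 0, and there is no ∂_3, so H_2 ≅ 0.

As a check, the Euler characteristic is 7 − 9 + 2 = 0, which agrees with 1 − 1 + 0 = 0.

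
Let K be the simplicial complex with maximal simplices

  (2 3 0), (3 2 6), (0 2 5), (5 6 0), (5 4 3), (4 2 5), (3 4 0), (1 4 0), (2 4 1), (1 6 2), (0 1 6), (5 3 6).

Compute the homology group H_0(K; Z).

K has 7 vertices, 18 edges, 12 triangles.
rank ∂_0 = 0, rank ∂_1 = 6 ⇒ b_0 = 7 − 0 − 6 = 1; all invariant factors of ∂_1 are 1 so no torsion. So H_0 ≅ Z.

H_0 ≅ Z.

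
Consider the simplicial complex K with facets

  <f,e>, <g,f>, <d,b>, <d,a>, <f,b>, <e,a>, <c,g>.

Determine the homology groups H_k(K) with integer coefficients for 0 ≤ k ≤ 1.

We work with the vertex ordering a < b < c < d < e < f < g. The simplices of K, each written with vertices in increasing order, are:

  0-simplices (7): a, b, c, d, e, f, g
  1-simplices (7): ad, ae, bd, bf, cg, ef, fg

Hence C_0 ≅ Z^7, C_1 ≅ Z^7.

The boundary map ∂_1: C_1 → C_0 maps an edge to its endpoints' difference, ∂[p,q] = q − p.
This gives a 7×7 integer matrix of rank 6; reducing to Smith normal form yields diagonal entries (1,1,1,1,1,1).

From H_k ≅ ker(∂_k) / im(∂_{k+1}) we obtain:

  H_0: rank C_0 − rank ∂_1 = 7 − 6 = 1, and the invariant factors of ∂_1 are all 1, so H_0 = Z.
  H_1: rank ker ∂_1 − rank ∂_2 = (7 − 6) − 0 = 1, and there is no ∂_2, so H_1 = Z.

H_0 ≅ Z,  H_1 ≅ Z.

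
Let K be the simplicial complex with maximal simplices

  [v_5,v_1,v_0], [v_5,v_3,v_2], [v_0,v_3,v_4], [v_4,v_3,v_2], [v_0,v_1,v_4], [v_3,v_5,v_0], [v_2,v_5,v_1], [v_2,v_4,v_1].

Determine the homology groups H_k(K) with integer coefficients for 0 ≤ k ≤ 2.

K has 6 vertices, 12 edges, 8 triangles.
rank ∂_0 = 0, rank ∂_1 = 5 ⇒ b_0 = 6 − 0 − 5 = 1; all invariant factors of ∂_1 are 1 so no torsion. So H_0 ≅ Z.
rank ∂_1 = 5, rank ∂_2 = 7 ⇒ b_1 = 12 − 5 − 7 = 0; all invariant factors of ∂_2 are 1 so no torsion. So H_1 ≅ 0.
rank ∂_2 = 7, rank ∂_3 = 0 ⇒ b_2 = 8 − 7 − 0 = 1. So H_2 ≅ Z.

H_0 = Z,  H_1 = 0,  H_2 = Z.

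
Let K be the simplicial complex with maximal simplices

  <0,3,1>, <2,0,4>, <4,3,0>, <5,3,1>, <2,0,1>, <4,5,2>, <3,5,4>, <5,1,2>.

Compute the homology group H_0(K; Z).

H_0 = Z.

We work with the vertex ordering 0 < 1 < 2 < 3 < 4 < 5. The simplices of K, each written with vertices in increasing order, are:

  0-simplices (6): [0], [1], [2], [3], [4], [5]
  1-simplices (12): [0,1], [0,2], [0,3], [0,4], [1,2], [1,3], [1,5], [2,4], [2,5], [3,4], [3,5], [4,5]
  2-simplices (8): [0,1,2], [0,1,3], [0,2,4], [0,3,4], [1,2,5], [1,3,5], [2,4,5], [3,4,5]

Hence C_0 ≅ Z^6, C_1 ≅ Z^12, C_2 ≅ Z^8.

Boundary ∂_1: C_1 → C_0 sends each edge [p,q] (with p < q) to q − p. For instance
  ∂[2,5] = [5] − [2].
As a 6×12 matrix over Z this has rank 5, with invariant factors (1,1,1,1,1).

The boundary map ∂_2: C_2 → C_1 sends each 2-simplex [p,q,r] to [q,r] − [p,r] + [p,q]. For instance
  ∂[0,1,2] = [1,2] − [0,2] + [0,1],
  ∂[1,3,5] = [3,5] − [1,5] + [1,3].
This gives a 12×8 integer matrix of rank 7; reducing to Smith normal form yields diagonal entries (1,1,1,1,1,1,1).

From H_k ≅ ker(∂_k) / im(∂_{k+1}) we obtain:

  H_0: rank C_0 − rank ∂_1 = 6 − 5 = 1, and the invariant factors of ∂_1 are all 1, so H_0 ≅ Z.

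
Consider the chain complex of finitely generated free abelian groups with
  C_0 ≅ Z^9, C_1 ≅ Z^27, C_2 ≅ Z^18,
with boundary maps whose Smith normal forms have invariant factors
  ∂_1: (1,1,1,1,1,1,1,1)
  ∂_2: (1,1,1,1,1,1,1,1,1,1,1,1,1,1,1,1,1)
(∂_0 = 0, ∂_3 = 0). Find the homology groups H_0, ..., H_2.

H_0: b_0 = 9 − 0 − 8 = 1; torsion from ∂_1 factors > 1: none. So H_0 ≅ Z.
H_1: b_1 = 27 − 8 − 17 = 2; torsion from ∂_2 factors > 1: none. So H_1 ≅ Z^2.
H_2: b_2 = 18 − 17 − 0 = 1; torsion from ∂_3 factors > 1: none. So H_2 ≅ Z.

H_0 ≅ Z,  H_1 ≅ Z^2,  H_2 ≅ Z.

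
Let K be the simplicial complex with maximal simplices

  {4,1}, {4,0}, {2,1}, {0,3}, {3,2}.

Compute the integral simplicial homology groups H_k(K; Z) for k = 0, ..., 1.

H_0 ≅ Z,  H_1 ≅ Z.

Fix the vertex order 0 < 1 < 2 < 3 < 4 and write every simplex with vertices in increasing order. Then dim K = 1 and the simplices of K are:

  0-simplices (5): [0], [1], [2], [3], [4]
  1-simplices (5): [0,3], [0,4], [1,2], [1,4], [2,3]

so the chain groups are C_0 ≅ Z^5, C_1 ≅ Z^5.

∂_1: C_1 → C_0 maps an edge to its endpoints' difference, ∂[p,q] = q − p.
The resulting 5×5 matrix has rank 4, and its Smith normal form has invariant factors (1,1,1,1).

Computing H_k = (kernel of ∂_k) / (image of ∂_{k+1}):

  H_0: rank C_0 − rank ∂_1 = 5 − 4 = 1, and the invariant factors of ∂_1 are all 1, so H_0 = Z.
  H_1: rank ker ∂_1 − rank ∂_2 = (5 − 4) − 0 = 1, and there is no ∂_2, so H_1 = Z.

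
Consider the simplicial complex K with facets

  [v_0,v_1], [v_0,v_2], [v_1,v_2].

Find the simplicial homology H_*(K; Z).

H_0 = Z,  H_1 = Z.

Take the total order v_0 < v_1 < v_2 on the vertex set. Then K (dimension 1) consists of the simplices:

  0-simplices (3): [v_0], [v_1], [v_2]
  1-simplices (3): [v_0,v_1], [v_0,v_2], [v_1,v_2]

Hence C_0 ≅ Z^3, C_1 ≅ Z^3.

∂_1: C_1 → C_0 maps an edge to its endpoints' difference, ∂[p,q] = q − p. For instance
  ∂[v_1,v_2] = [v_2] − [v_1].
The 3×3 boundary matrix has rank 2 and Smith normal form diag(1,1).

From H_k ≅ ker(∂_k) / im(∂_{k+1}) we obtain:

  H_0: rank C_0 − rank ∂_1 = 3 − 2 = 1, and the invariant factors of ∂_1 are all 1, so H_0 = Z.
  H_1: rank ker ∂_1 − rank ∂_2 = (3 − 2) − 0 = 1, and there is no ∂_2, so H_1 = Z.

As a check, the Euler characteristic is 3 − 3 = 0, which agrees with 1 − 1 = 0.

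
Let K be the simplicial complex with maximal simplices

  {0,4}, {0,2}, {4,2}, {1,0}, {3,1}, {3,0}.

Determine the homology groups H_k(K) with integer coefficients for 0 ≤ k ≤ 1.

We work with the vertex ordering 0 < 1 < 2 < 3 < 4. The simplices of K, each written with vertices in increasing order, are:

  0-simplices (5): [0], [1], [2], [3], [4]
  1-simplices (6): [0,1], [0,2], [0,3], [0,4], [1,3], [2,4]

so the chain groups are C_0 ≅ Z^5, C_1 ≅ Z^6.

∂_1: C_1 → C_0 sends each edge [p,q] (with p < q) to q − p.
As a 5×6 matrix over Z this has rank 4, with invariant factors (1,1,1,1).

Now H_k = ker ∂_k / im ∂_{k+1}, so:

  H_0: rank C_0 − rank ∂_1 = 5 − 4 = 1, and the invariant factors of ∂_1 are all 1, so H_0 ≅ Z.
  H_1: rank ker ∂_1 − rank ∂_2 = (6 − 4) − 0 = 2, and there is no ∂_2, so H_1 ≅ Z^2.

As a check, the Euler characteristic is 5 − 6 = -1, which agrees with 1 − 2 = -1.

H_0 ≅ Z,  H_1 ≅ Z^2.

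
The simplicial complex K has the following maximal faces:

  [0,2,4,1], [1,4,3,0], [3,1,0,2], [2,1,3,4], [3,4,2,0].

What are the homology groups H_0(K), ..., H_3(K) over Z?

Fix the vertex order 0 < 1 < 2 < 3 < 4 and write every simplex with vertices in increasing order. Then dim K = 3 and the simplices of K are:

  0-simplices (5): [0], [1], [2], [3], [4]
  1-simplices (10): [0,1], [0,2], [0,3], [0,4], [1,2], [1,3], [1,4], [2,3], [2,4], [3,4]
  2-simplices (10): [0,1,2], [0,1,3], [0,1,4], [0,2,3], [0,2,4], [0,3,4], [1,2,3], [1,2,4], [1,3,4], [2,3,4]
  3-simplices (5): [0,1,2,3], [0,1,2,4], [0,1,3,4], [0,2,3,4], [1,2,3,4]

Hence C_0 ≅ Z^5, C_1 ≅ Z^10, C_2 ≅ Z^10, C_3 ≅ Z^5.

∂_1: C_1 → C_0 is given by ∂[p,q] = [q] − [p]. For instance
  ∂[0,4] = [4] − [0].
The resulting 5×10 matrix has rank 4, and its Smith normal form has invariant factors (1,1,1,1).

∂_2: C_2 → C_1 maps a triangle to the signed sum of its edges. For instance
  ∂[0,2,4] = [2,4] − [0,4] + [0,2],
  ∂[0,2,3] = [2,3] − [0,3] + [0,2].
As a 10×10 matrix over Z this has rank 6, with invariant factors (1,1,1,1,1,1).

The boundary map ∂_3: C_3 → C_2 sends each 3-simplex σ to the alternating sum Σ_i (−1)^i (σ with its i-th vertex removed). For instance
  ∂[1,2,3,4] = [2,3,4] − [1,3,4] + [1,2,4] − [1,2,3],
  ∂[0,1,2,4] = [1,2,4] − [0,2,4] + [0,1,4] − [0,1,2].
As a 10×5 matrix over Z this has rank 4, with invariant factors (1,1,1,1).

Now H_k = ker ∂_k / im ∂_{k+1}, so:

  H_0: rank C_0 − rank ∂_1 = 5 − 4 = 1, and the invariant factors of ∂_1 are all 1, so H_0 ≅ Z.
  H_1: rank ker ∂_1 − rank ∂_2 = (10 − 4) − 6 = 0, and the invariant factors of ∂_2 are all 1, so H_1 ≅ 0.
  H_2: rank ker ∂_2 − rank ∂_3 = (10 − 6) − 4 = 0, and the invariant factors of ∂_3 are all 1, so H_2 ≅ 0.
  H_3: rank ker ∂_3 − rank ∂_4 = (5 − 4) − 0 = 1, and there is no ∂_4, so H_3 ≅ Z.

H_0 = Z,  H_1 = 0,  H_2 = 0,  H_3 = Z.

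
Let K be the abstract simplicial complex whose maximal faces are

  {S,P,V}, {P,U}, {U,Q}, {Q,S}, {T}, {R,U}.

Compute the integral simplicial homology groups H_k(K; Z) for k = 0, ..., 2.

We work with the vertex ordering P < Q < R < S < T < U < V. The simplices of K, each written with vertices in increasing order, are:

  0-simplices (7): P, Q, R, S, T, U, V
  1-simplices (7): PS, PU, PV, QS, QU, RU, SV
  2-simplices (1): PSV

so the chain groups are C_0 ≅ Z^7, C_1 ≅ Z^7, C_2 ≅ Z^1.

The boundary map ∂_1: C_1 → C_0 maps an edge to its endpoints' difference, ∂[p,q] = q − p. For instance
  ∂PS = S − P.
As a 7×7 matrix over Z this has rank 5, with invariant factors (1,1,1,1,1).

Boundary ∂_2: C_2 → C_1 sends each 2-simplex [p,q,r] to [q,r] − [p,r] + [p,q]. For instance
  ∂PSV = SV − PV + PS.
As a 7×1 matrix over Z this has rank 1, with invariant factors (1).

Reading off H_k = ker ∂_k / im ∂_{k+1}:

  H_0: rank C_0 − rank ∂_1 = 7 − 5 = 2, and the invariant factors of ∂_1 are all 1, so H_0 ≅ Z^2.
  H_1: rank ker ∂_1 − rank ∂_2 = (7 − 5) − 1 = 1, and the invariant factors of ∂_2 are all 1, so H_1 ≅ Z.
  H_2: rank ker ∂_2 − rank ∂_3 = (1 − 1) − 0 = 0, and there is no ∂_3, so H_2 ≅ 0.

As a check, the Euler characteristic is 7 − 7 + 1 = 1, which agrees with 2 − 1 + 0 = 1.

H_0 ≅ Z^2,  H_1 ≅ Z,  H_2 = 0.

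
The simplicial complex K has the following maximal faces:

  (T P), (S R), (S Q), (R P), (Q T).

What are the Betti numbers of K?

b_0 = 1, b_1 = 1.

Order the vertices as P < Q < R < S < T. Listing each simplex with vertices in this order, K has dimension 1 with simplices:

  0-simplices (5): P, Q, R, S, T
  1-simplices (5): PR, PT, QS, QT, RS

giving chain groups C_0 ≅ Z^5, C_1 ≅ Z^5.

Boundary ∂_1: C_1 → C_0 sends each edge [p,q] (with p < q) to q − p.
This gives a 5×5 integer matrix of rank 4; reducing to Smith normal form yields diagonal entries (1,1,1,1).

Now H_k = ker ∂_k / im ∂_{k+1}, so:

  H_0: rank C_0 − rank ∂_1 = 5 − 4 = 1, and the invariant factors of ∂_1 are all 1, so H_0 ≅ Z.
  H_1: rank ker ∂_1 − rank ∂_2 = (5 − 4) − 0 = 1, and there is no ∂_2, so H_1 ≅ Z.

(K is a triangulation of the circle S^1.)

Hence the Betti numbers are b_0 = 1, b_1 = 1.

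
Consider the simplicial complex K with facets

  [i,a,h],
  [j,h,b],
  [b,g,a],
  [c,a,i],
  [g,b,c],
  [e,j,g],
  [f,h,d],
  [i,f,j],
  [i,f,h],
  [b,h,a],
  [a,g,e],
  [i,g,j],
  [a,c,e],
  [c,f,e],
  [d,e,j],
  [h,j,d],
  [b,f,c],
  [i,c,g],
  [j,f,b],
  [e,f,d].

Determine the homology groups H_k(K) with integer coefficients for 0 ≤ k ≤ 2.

K has 10 vertices, 30 edges, 20 triangles.
rank ∂_0 = 0, rank ∂_1 = 9 ⇒ b_0 = 10 − 0 − 9 = 1; all invariant factors of ∂_1 are 1 so no torsion. So H_0 = Z.
rank ∂_1 = 9, rank ∂_2 = 20 ⇒ b_1 = 30 − 9 − 20 = 1; ∂_2 has invariant factor(s) [2] giving torsion. So H_1 = Z × Z/2.
rank ∂_2 = 20, rank ∂_3 = 0 ⇒ b_2 = 20 − 20 − 0 = 0. So H_2 = 0.

H_0 = Z,  H_1 = Z × Z/2,  H_2 = 0.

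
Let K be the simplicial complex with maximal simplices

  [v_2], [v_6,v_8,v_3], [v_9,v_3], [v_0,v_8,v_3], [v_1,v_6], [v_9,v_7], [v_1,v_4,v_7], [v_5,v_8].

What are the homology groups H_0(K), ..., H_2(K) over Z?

H_0 ≅ Z^2,  H_1 ≅ Z,  H_2 = 0.

Fix the vertex order v_0 < v_1 < v_2 < v_3 < v_4 < v_5 < v_6 < v_7 < v_8 < v_9 and write every simplex with vertices in increasing order. Then dim K = 2 and the simplices of K are:

  0-simplices (10): [v_0], [v_1], [v_2], [v_3], [v_4], [v_5], [v_6], [v_7], [v_8], [v_9]
  1-simplices (12): [v_0,v_3], [v_0,v_8], [v_1,v_4], [v_1,v_6], [v_1,v_7], [v_3,v_6], [v_3,v_8], [v_3,v_9], [v_4,v_7], [v_5,v_8], [v_6,v_8], [v_7,v_9]
  2-simplices (3): [v_0,v_3,v_8], [v_1,v_4,v_7], [v_3,v_6,v_8]

Hence C_0 ≅ Z^10, C_1 ≅ Z^12, C_2 ≅ Z^3.

The boundary map ∂_1: C_1 → C_0 maps an edge to its endpoints' difference, ∂[p,q] = q − p.
As a 10×12 matrix over Z this has rank 8, with invariant factors (1,1,1,1,1,1,1,1).

∂_2: C_2 → C_1 sends each 2-simplex [p,q,r] to [q,r] − [p,r] + [p,q]. For instance
  ∂[v_3,v_6,v_8] = [v_6,v_8] − [v_3,v_8] + [v_3,v_6],
  ∂[v_1,v_4,v_7] = [v_4,v_7] − [v_1,v_7] + [v_1,v_4].
The 12×3 boundary matrix has rank 3 and Smith normal form diag(1,1,1).

From H_k ≅ ker(∂_k) / im(∂_{k+1}) we obtain:

  H_0: rank C_0 − rank ∂_1 = 10 − 8 = 2, and the invariant factors of ∂_1 are all 1, so H_0 ≅ Z^2.
  H_1: rank ker ∂_1 − rank ∂_2 = (12 − 8) − 3 = 1, and the invariant factors of ∂_2 are all 1, so H_1 ≅ Z.
  H_2: rank ker ∂_2 − rank ∂_3 = (3 − 3) − 0 = 0, and there is no ∂_3, so H_2 ≅ 0.

As a check, the Euler characteristic is 10 − 12 + 3 = 1, which agrees with 2 − 1 + 0 = 1.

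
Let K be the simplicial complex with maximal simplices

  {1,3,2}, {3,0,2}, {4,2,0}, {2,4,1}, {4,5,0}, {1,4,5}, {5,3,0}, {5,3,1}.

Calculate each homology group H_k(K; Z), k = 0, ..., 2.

H_0 ≅ Z,  H_1 = 0,  H_2 ≅ Z.

We work with the vertex ordering 0 < 1 < 2 < 3 < 4 < 5. The simplices of K, each written with vertices in increasing order, are:

  0-simplices (6): [0], [1], [2], [3], [4], [5]
  1-simplices (12): [0,2], [0,3], [0,4], [0,5], [1,2], [1,3], [1,4], [1,5], [2,3], [2,4], [3,5], [4,5]
  2-simplices (8): [0,2,3], [0,2,4], [0,3,5], [0,4,5], [1,2,3], [1,2,4], [1,3,5], [1,4,5]

giving chain groups C_0 ≅ Z^6, C_1 ≅ Z^12, C_2 ≅ Z^8.

∂_1: C_1 → C_0 sends each edge [p,q] (with p < q) to q − p.
The resulting 6×12 matrix has rank 5, and its Smith normal form has invariant factors (1,1,1,1,1).

The boundary map ∂_2: C_2 → C_1 acts by ∂[p,q,r] = [q,r] − [p,r] + [p,q]. For instance
  ∂[1,2,4] = [2,4] − [1,4] + [1,2],
  ∂[0,4,5] = [4,5] − [0,5] + [0,4].
This gives a 12×8 integer matrix of rank 7; reducing to Smith normal form yields diagonal entries (1,1,1,1,1,1,1).

From H_k ≅ ker(∂_k) / im(∂_{k+1}) we obtain:

  H_0: rank C_0 − rank ∂_1 = 6 − 5 = 1, and the invariant factors of ∂_1 are all 1, so H_0 = Z.
  H_1: rank ker ∂_1 − rank ∂_2 = (12 − 5) − 7 = 0, and the invariant factors of ∂_2 are all 1, so H_1 = 0.
  H_2: rank ker ∂_2 − rank ∂_3 = (8 − 7) − 0 = 1, and there is no ∂_3, so H_2 = Z.

As a check, the Euler characteristic is 6 − 12 + 8 = 2, which agrees with 1 − 0 + 1 = 2.
(K is a triangulation of the 2-sphere S^2.)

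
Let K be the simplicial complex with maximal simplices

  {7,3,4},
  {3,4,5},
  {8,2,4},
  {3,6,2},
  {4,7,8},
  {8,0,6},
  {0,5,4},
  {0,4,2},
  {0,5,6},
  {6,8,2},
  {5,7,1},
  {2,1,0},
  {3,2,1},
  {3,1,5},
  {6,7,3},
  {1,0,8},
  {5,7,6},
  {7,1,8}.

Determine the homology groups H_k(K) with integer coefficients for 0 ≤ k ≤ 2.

We work with the vertex ordering 0 < 1 < 2 < 3 < 4 < 5 < 6 < 7 < 8. The simplices of K, each written with vertices in increasing order, are:

  0-simplices (9): [0], [1], [2], [3], [4], [5], [6], [7], [8]
  1-simplices (27): (27 of them)
  2-simplices (18): [0,1,2], [0,1,8], [0,2,4], [0,4,5], [0,5,6], [0,6,8], [1,2,3], [1,3,5], [1,5,7], [1,7,8], [2,3,6], [2,4,8], [2,6,8], [3,4,5], [3,4,7], [3,6,7], [4,7,8], [5,6,7]

so the chain groups are C_0 ≅ Z^9, C_1 ≅ Z^27, C_2 ≅ Z^18.

The boundary map ∂_1: C_1 → C_0 sends each edge [p,q] (with p < q) to q − p.
The resulting 9×27 matrix has rank 8, and its Smith normal form has invariant factors (1,1,1,1,1,1,1,1).

The boundary map ∂_2: C_2 → C_1 maps a triangle to the signed sum of its edges. For instance
  ∂[0,2,4] = [2,4] − [0,4] + [0,2],
  ∂[3,4,5] = [4,5] − [3,5] + [3,4].
This gives a 27×18 integer matrix of rank 18; reducing to Smith normal form yields diagonal entries (1,1,1,1,1,1,1,1,1,1,1,1,1,1,1,1,1,2).

Reading off H_k = ker ∂_k / im ∂_{k+1}:

  H_0: rank C_0 − rank ∂_1 = 9 − 8 = 1, and the invariant factors of ∂_1 are all 1, so H_0 ≅ Z.
  H_1: rank ker ∂_1 − rank ∂_2 = (27 − 8) − 18 = 1, and ∂_2 has invariant factor 2 > 1, so H_1 ≅ Z ⊕ Z_2.
  H_2: rank ker ∂_2 − rank ∂_3 = (18 − 18) − 0 = 0, and there is no ∂_3, so H_2 ≅ 0.

As a check, the Euler characteristic is 9 − 27 + 18 = 0, which agrees with 1 − 1 + 0 = 0.

H_0 ≅ Z,  H_1 ≅ Z ⊕ Z_2,  H_2 = 0.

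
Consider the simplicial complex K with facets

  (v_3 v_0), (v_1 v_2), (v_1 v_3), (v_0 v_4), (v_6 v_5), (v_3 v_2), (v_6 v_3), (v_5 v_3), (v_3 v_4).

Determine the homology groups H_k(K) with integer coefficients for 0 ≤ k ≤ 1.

K has 7 vertices, 9 edges.
rank ∂_0 = 0, rank ∂_1 = 6 ⇒ b_0 = 7 − 0 − 6 = 1; all invariant factors of ∂_1 are 1 so no torsion. So H_0 ≅ Z.
rank ∂_1 = 6, rank ∂_2 = 0 ⇒ b_1 = 9 − 6 − 0 = 3. So H_1 ≅ Z^3.

H_0 = Z,  H_1 = Z^3.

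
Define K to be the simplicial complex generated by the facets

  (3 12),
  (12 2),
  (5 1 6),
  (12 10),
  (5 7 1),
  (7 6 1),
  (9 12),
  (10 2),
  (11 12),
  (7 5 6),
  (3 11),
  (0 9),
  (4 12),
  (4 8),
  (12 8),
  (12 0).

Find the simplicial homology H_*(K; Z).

K has 13 vertices, 18 edges, 4 triangles.
rank ∂_0 = 0, rank ∂_1 = 11 ⇒ b_0 = 13 − 0 − 11 = 2; all invariant factors of ∂_1 are 1 so no torsion. So H_0 = Z^2.
rank ∂_1 = 11, rank ∂_2 = 3 ⇒ b_1 = 18 − 11 − 3 = 4; all invariant factors of ∂_2 are 1 so no torsion. So H_1 = Z^4.
rank ∂_2 = 3, rank ∂_3 = 0 ⇒ b_2 = 4 − 3 − 0 = 1. So H_2 = Z.

H_0 ≅ Z^2,  H_1 ≅ Z^4,  H_2 ≅ Z.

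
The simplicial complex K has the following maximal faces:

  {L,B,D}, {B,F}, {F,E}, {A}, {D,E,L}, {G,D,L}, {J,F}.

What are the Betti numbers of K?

Order the vertices as A < B < D < E < F < G < J < L. Listing each simplex with vertices in this order, K has dimension 2 with simplices:

  0-simplices (8): A, B, D, E, F, G, J, L
  1-simplices (10): BD, BF, BL, DE, DG, DL, EF, EL, FJ, GL
  2-simplices (3): BDL, DEL, DGL

giving chain groups C_0 ≅ Z^8, C_1 ≅ Z^10, C_2 ≅ Z^3.

∂_1: C_1 → C_0 is given by ∂[p,q] = [q] − [p].
The resulting 8×10 matrix has rank 6, and its Smith normal form has invariant factors (1,1,1,1,1,1).

∂_2: C_2 → C_1 maps a triangle to the signed sum of its edges. For instance
  ∂DEL = EL − DL + DE,
  ∂BDL = DL − BL + BD.
The resulting 10×3 matrix has rank 3, and its Smith normal form has invariant factors (1,1,1).

From H_k ≅ ker(∂_k) / im(∂_{k+1}) we obtain:

  H_0: rank C_0 − rank ∂_1 = 8 − 6 = 2, and the invariant factors of ∂_1 are all 1, so H_0 ≅ Z^2.
  H_1: rank ker ∂_1 − rank ∂_2 = (10 − 6) − 3 = 1, and the invariant factors of ∂_2 are all 1, so H_1 ≅ Z.
  H_2: rank ker ∂_2 − rank ∂_3 = (3 − 3) − 0 = 0, and there is no ∂_3, so H_2 ≅ 0.

As a check, the Euler characteristic is 8 − 10 + 3 = 1, which agrees with 2 − 1 + 0 = 1.

Hence the Betti numbers are b_0 = 2, b_1 = 1, b_2 = 0.

b_0 = 2, b_1 = 1, b_2 = 0.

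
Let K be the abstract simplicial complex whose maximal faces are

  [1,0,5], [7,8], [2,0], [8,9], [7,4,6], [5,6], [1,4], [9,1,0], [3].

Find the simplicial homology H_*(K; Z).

Order the vertices as 0 < 1 < 2 < 3 < 4 < 5 < 6 < 7 < 8 < 9. Listing each simplex with vertices in this order, K has dimension 2 with simplices:

  0-simplices (10): [0], [1], [2], [3], [4], [5], [6], [7], [8], [9]
  1-simplices (13): [0,1], [0,2], [0,5], [0,9], [1,4], [1,5], [1,9], [4,6], [4,7], [5,6], [6,7], [7,8], [8,9]
  2-simplices (3): [0,1,5], [0,1,9], [4,6,7]

giving chain groups C_0 ≅ Z^10, C_1 ≅ Z^13, C_2 ≅ Z^3.

Boundary ∂_1: C_1 → C_0 is given by ∂[p,q] = [q] − [p]. For instance
  ∂[1,5] = [5] − [1].
As a 10×13 matrix over Z this has rank 8, with invariant factors (1,1,1,1,1,1,1,1).

The boundary map ∂_2: C_2 → C_1 sends each 2-simplex [p,q,r] to [q,r] − [p,r] + [p,q]. For instance
  ∂[4,6,7] = [6,7] − [4,7] + [4,6],
  ∂[0,1,9] = [1,9] − [0,9] + [0,1].
The resulting 13×3 matrix has rank 3, and its Smith normal form has invariant factors (1,1,1).

Reading off H_k = ker ∂_k / im ∂_{k+1}:

  H_0: rank C_0 − rank ∂_1 = 10 − 8 = 2, and the invariant factors of ∂_1 are all 1, so H_0 = Z^2.
  H_1: rank ker ∂_1 − rank ∂_2 = (13 − 8) − 3 = 2, and the invariant factors of ∂_2 are all 1, so H_1 = Z^2.
  H_2: rank ker ∂_2 − rank ∂_3 = (3 − 3) − 0 = 0, and there is no ∂_3, so H_2 = 0.

H_0 ≅ Z^2,  H_1 ≅ Z^2,  H_2 = 0.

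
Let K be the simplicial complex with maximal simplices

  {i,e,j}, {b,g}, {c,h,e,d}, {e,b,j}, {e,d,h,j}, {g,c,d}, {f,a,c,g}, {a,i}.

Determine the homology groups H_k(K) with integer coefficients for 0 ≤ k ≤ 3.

We work with the vertex ordering a < b < c < d < e < f < g < h < i < j. The simplices of K, each written with vertices in increasing order, are:

  0-simplices (10): a, b, c, d, e, f, g, h, i, j
  1-simplices (22): ac, af, ag, ai, be, bg, bj, cd, ce, cf, cg, ch, de, dg, dh, dj, eh, ei, ej, fg, hj, ij
  2-simplices (14): acf, acg, afg, bej, cde, cdg, cdh, ceh, cfg, deh, dej, dhj, ehj, eij
  3-simplices (3): acfg, cdeh, dehj

so the chain groups are C_0 ≅ Z^10, C_1 ≅ Z^22, C_2 ≅ Z^14, C_3 ≅ Z^3.

Boundary ∂_1: C_1 → C_0 sends each edge [p,q] (with p < q) to q − p.
This gives a 10×22 integer matrix of rank 9; reducing to Smith normal form yields diagonal entries (1,1,1,1,1,1,1,1,1).

Boundary ∂_2: C_2 → C_1 acts by ∂[p,q,r] = [q,r] − [p,r] + [p,q]. For instance
  ∂acg = cg − ag + ac,
  ∂dhj = hj − dj + dh.
The resulting 22×14 matrix has rank 11, and its Smith normal form has invariant factors (1,1,1,1,1,1,1,1,1,1,1).

Boundary ∂_3: C_3 → C_2 sends each 3-simplex σ to the alternating sum Σ_i (−1)^i (σ with its i-th vertex removed). For instance
  ∂acfg = cfg − afg + acg − acf,
  ∂cdeh = deh − ceh + cdh − cde.
The resulting 14×3 matrix has rank 3, and its Smith normal form has invariant factors (1,1,1).

Computing H_k = (kernel of ∂_k) / (image of ∂_{k+1}):

  H_0: rank C_0 − rank ∂_1 = 10 − 9 = 1, and the invariant factors of ∂_1 are all 1, so H_0 = Z.
  H_1: rank ker ∂_1 − rank ∂_2 = (22 − 9) − 11 = 2, and the invariant factors of ∂_2 are all 1, so H_1 = Z^2.
  H_2: rank ker ∂_2 − rank ∂_3 = (14 − 11) − 3 = 0, and the invariant factors of ∂_3 are all 1, so H_2 = 0.
  H_3: rank ker ∂_3 − rank ∂_4 = (3 − 3) − 0 = 0, and there is no ∂_4, so H_3 = 0.

H_0 ≅ Z,  H_1 ≅ Z^2,  H_2 = 0,  H_3 = 0.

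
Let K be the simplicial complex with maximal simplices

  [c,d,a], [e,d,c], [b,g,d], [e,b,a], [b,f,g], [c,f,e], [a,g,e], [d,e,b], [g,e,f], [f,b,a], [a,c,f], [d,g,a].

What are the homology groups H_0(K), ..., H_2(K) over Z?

H_0 = Z,  H_1 = Z/2Z,  H_2 = 0.

Order the vertices as a < b < c < d < e < f < g. Listing each simplex with vertices in this order, K has dimension 2 with simplices:

  0-simplices (7): a, b, c, d, e, f, g
  1-simplices (18): ab, ac, ad, ae, af, ag, bd, be, bf, bg, cd, ce, cf, de, dg, ef, eg, fg
  2-simplices (12): abe, abf, acd, acf, adg, aeg, bde, bdg, bfg, cde, cef, efg

so the chain groups are C_0 ≅ Z^7, C_1 ≅ Z^18, C_2 ≅ Z^12.

∂_1: C_1 → C_0 maps an edge to its endpoints' difference, ∂[p,q] = q − p. For instance
  ∂ce = e − c.
This gives a 7×18 integer matrix of rank 6; reducing to Smith normal form yields diagonal entries (1,1,1,1,1,1).

Boundary ∂_2: C_2 → C_1 sends each 2-simplex [p,q,r] to [q,r] − [p,r] + [p,q]. For instance
  ∂cef = ef − cf + ce,
  ∂abe = be − ae + ab.
The resulting 18×12 matrix has rank 12, and its Smith normal form has invariant factors (1,1,1,1,1,1,1,1,1,1,1,2).

Now H_k = ker ∂_k / im ∂_{k+1}, so:

  H_0: rank C_0 − rank ∂_1 = 7 − 6 = 1, and the invariant factors of ∂_1 are all 1, so H_0 ≅ Z.
  H_1: rank ker ∂_1 − rank ∂_2 = (18 − 6) − 12 = 0, and ∂_2 has invariant factor 2 > 1, so H_1 ≅ Z/2Z.
  H_2: rank ker ∂_2 − rank ∂_3 = (12 − 12) − 0 = 0, and there is no ∂_3, so H_2 ≅ 0.

As a check, the Euler characteristic is 7 − 18 + 12 = 1, which agrees with 1 − 0 + 0 = 1.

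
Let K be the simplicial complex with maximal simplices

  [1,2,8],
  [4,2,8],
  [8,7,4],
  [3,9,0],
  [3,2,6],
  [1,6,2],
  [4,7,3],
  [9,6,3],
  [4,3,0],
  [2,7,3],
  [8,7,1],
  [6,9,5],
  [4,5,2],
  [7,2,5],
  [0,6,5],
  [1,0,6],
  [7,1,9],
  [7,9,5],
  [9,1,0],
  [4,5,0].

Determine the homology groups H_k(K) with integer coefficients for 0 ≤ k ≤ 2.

H_0 = Z,  H_1 = Z ⊕ Z/2,  H_2 = 0.

Order the vertices as 0 < 1 < 2 < 3 < 4 < 5 < 6 < 7 < 8 < 9. Listing each simplex with vertices in this order, K has dimension 2 with simplices:

  0-simplices (10): [0], [1], [2], [3], [4], [5], [6], [7], [8], [9]
  1-simplices (30): (30 of them)
  2-simplices (20): (20 of them)

Hence C_0 ≅ Z^10, C_1 ≅ Z^30, C_2 ≅ Z^20.

Boundary ∂_1: C_1 → C_0 sends each edge [p,q] (with p < q) to q − p. For instance
  ∂[0,6] = [6] − [0].
This gives a 10×30 integer matrix of rank 9; reducing to Smith normal form yields diagonal entries (1,1,1,1,1,1,1,1,1).

Boundary ∂_2: C_2 → C_1 maps a triangle to the signed sum of its edges. For instance
  ∂[1,2,6] = [2,6] − [1,6] + [1,2],
  ∂[1,7,8] = [7,8] − [1,8] + [1,7].
This gives a 30×20 integer matrix of rank 20; reducing to Smith normal form yields diagonal entries (1,1,1,1,1,1,1,1,1,1,1,1,1,1,1,1,1,1,1,2).

Reading off H_k = ker ∂_k / im ∂_{k+1}:

  H_0: rank C_0 − rank ∂_1 = 10 − 9 = 1, and the invariant factors of ∂_1 are all 1, so H_0 ≅ Z.
  H_1: rank ker ∂_1 − rank ∂_2 = (30 − 9) − 20 = 1, and ∂_2 has invariant factor 2 > 1, so H_1 ≅ Z ⊕ Z/2.
  H_2: rank ker ∂_2 − rank ∂_3 = (20 − 20) − 0 = 0, and there is no ∂_3, so H_2 ≅ 0.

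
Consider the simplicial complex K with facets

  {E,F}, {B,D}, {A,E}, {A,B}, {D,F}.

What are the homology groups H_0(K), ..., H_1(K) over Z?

H_0 = Z,  H_1 = Z.

Order the vertices as A < B < D < E < F. Listing each simplex with vertices in this order, K has dimension 1 with simplices:

  0-simplices (5): A, B, D, E, F
  1-simplices (5): AB, AE, BD, DF, EF

giving chain groups C_0 ≅ Z^5, C_1 ≅ Z^5.

Boundary ∂_1: C_1 → C_0 is given by ∂[p,q] = [q] − [p]. For instance
  ∂BD = D − B.
The 5×5 boundary matrix has rank 4 and Smith normal form diag(1,1,1,1).

Computing H_k = (kernel of ∂_k) / (image of ∂_{k+1}):

  H_0: rank C_0 − rank ∂_1 = 5 − 4 = 1, and the invariant factors of ∂_1 are all 1, so H_0 = Z.
  H_1: rank ker ∂_1 − rank ∂_2 = (5 − 4) − 0 = 1, and there is no ∂_2, so H_1 = Z.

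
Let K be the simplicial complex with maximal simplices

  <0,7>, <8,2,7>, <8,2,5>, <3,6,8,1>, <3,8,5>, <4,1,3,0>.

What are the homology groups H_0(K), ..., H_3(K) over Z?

We work with the vertex ordering 0 < 1 < 2 < 3 < 4 < 5 < 6 < 7 < 8. The simplices of K, each written with vertices in increasing order, are:

  0-simplices (9): [0], [1], [2], [3], [4], [5], [6], [7], [8]
  1-simplices (18): [0,1], [0,3], [0,4], [0,7], [1,3], [1,4], [1,6], [1,8], [2,5], [2,7], [2,8], [3,4], [3,5], [3,6], [3,8], [5,8], [6,8], [7,8]
  2-simplices (11): [0,1,3], [0,1,4], [0,3,4], [1,3,4], [1,3,6], [1,3,8], [1,6,8], [2,5,8], [2,7,8], [3,5,8], [3,6,8]
  3-simplices (2): [0,1,3,4], [1,3,6,8]

so the chain groups are C_0 ≅ Z^9, C_1 ≅ Z^18, C_2 ≅ Z^11, C_3 ≅ Z^2.

Boundary ∂_1: C_1 → C_0 sends each edge [p,q] (with p < q) to q − p. For instance
  ∂[3,6] = [6] − [3].
The resulting 9×18 matrix has rank 8, and its Smith normal form has invariant factors (1,1,1,1,1,1,1,1).

Boundary ∂_2: C_2 → C_1 sends each 2-simplex [p,q,r] to [q,r] − [p,r] + [p,q]. For instance
  ∂[3,5,8] = [5,8] − [3,8] + [3,5],
  ∂[1,3,4] = [3,4] − [1,4] + [1,3].
This gives a 18×11 integer matrix of rank 9; reducing to Smith normal form yields diagonal entries (1,1,1,1,1,1,1,1,1).

Boundary ∂_3: C_3 → C_2 sends each 3-simplex σ to the alternating sum Σ_i (−1)^i (σ with its i-th vertex removed). For instance
  ∂[1,3,6,8] = [3,6,8] − [1,6,8] + [1,3,8] − [1,3,6],
  ∂[0,1,3,4] = [1,3,4] − [0,3,4] + [0,1,4] − [0,1,3].
As a 11×2 matrix over Z this has rank 2, with invariant factors (1,1).

Now H_k = ker ∂_k / im ∂_{k+1}, so:

  H_0: rank C_0 − rank ∂_1 = 9 − 8 = 1, and the invariant factors of ∂_1 are all 1, so H_0 ≅ Z.
  H_1: rank ker ∂_1 − rank ∂_2 = (18 − 8) − 9 = 1, and the invariant factors of ∂_2 are all 1, so H_1 ≅ Z.
  H_2: rank ker ∂_2 − rank ∂_3 = (11 − 9) − 2 = 0, and the invariant factors of ∂_3 are all 1, so H_2 ≅ 0.
  H_3: rank ker ∂_3 − rank ∂_4 = (2 − 2) − 0 = 0, and there is no ∂_4, so H_3 ≅ 0.

H_0 ≅ Z,  H_1 ≅ Z,  H_2 = 0,  H_3 = 0.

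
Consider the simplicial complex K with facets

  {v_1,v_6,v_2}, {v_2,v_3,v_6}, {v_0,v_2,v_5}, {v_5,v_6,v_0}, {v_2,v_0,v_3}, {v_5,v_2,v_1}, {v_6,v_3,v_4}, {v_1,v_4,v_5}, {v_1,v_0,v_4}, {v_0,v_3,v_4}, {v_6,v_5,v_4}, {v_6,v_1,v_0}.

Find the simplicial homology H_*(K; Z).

Take the total order v_0 < v_1 < v_2 < v_3 < v_4 < v_5 < v_6 on the vertex set. Then K (dimension 2) consists of the simplices:

  0-simplices (7): [v_0], [v_1], [v_2], [v_3], [v_4], [v_5], [v_6]
  1-simplices (18): (18 of them)
  2-simplices (12): (12 of them)

so the chain groups are C_0 ≅ Z^7, C_1 ≅ Z^18, C_2 ≅ Z^12.

Boundary ∂_1: C_1 → C_0 sends each edge [p,q] (with p < q) to q − p. For instance
  ∂[v_2,v_3] = [v_3] − [v_2].
As a 7×18 matrix over Z this has rank 6, with invariant factors (1,1,1,1,1,1).

∂_2: C_2 → C_1 maps a triangle to the signed sum of its edges. For instance
  ∂[v_1,v_2,v_6] = [v_2,v_6] − [v_1,v_6] + [v_1,v_2],
  ∂[v_0,v_1,v_4] = [v_1,v_4] − [v_0,v_4] + [v_0,v_1].
The resulting 18×12 matrix has rank 12, and its Smith normal form has invariant factors (1,1,1,1,1,1,1,1,1,1,1,2).

Computing H_k = (kernel of ∂_k) / (image of ∂_{k+1}):

  H_0: rank C_0 − rank ∂_1 = 7 − 6 = 1, and the invariant factors of ∂_1 are all 1, so H_0 ≅ Z.
  H_1: rank ker ∂_1 − rank ∂_2 = (18 − 6) − 12 = 0, and ∂_2 has invariant factor 2 > 1, so H_1 ≅ Z/2.
  H_2: rank ker ∂_2 − rank ∂_3 = (12 − 12) − 0 = 0, and there is no ∂_3, so H_2 ≅ 0.

As a check, the Euler characteristic is 7 − 18 + 12 = 1, which agrees with 1 − 0 + 0 = 1.

H_0 ≅ Z,  H_1 ≅ Z/2,  H_2 = 0.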